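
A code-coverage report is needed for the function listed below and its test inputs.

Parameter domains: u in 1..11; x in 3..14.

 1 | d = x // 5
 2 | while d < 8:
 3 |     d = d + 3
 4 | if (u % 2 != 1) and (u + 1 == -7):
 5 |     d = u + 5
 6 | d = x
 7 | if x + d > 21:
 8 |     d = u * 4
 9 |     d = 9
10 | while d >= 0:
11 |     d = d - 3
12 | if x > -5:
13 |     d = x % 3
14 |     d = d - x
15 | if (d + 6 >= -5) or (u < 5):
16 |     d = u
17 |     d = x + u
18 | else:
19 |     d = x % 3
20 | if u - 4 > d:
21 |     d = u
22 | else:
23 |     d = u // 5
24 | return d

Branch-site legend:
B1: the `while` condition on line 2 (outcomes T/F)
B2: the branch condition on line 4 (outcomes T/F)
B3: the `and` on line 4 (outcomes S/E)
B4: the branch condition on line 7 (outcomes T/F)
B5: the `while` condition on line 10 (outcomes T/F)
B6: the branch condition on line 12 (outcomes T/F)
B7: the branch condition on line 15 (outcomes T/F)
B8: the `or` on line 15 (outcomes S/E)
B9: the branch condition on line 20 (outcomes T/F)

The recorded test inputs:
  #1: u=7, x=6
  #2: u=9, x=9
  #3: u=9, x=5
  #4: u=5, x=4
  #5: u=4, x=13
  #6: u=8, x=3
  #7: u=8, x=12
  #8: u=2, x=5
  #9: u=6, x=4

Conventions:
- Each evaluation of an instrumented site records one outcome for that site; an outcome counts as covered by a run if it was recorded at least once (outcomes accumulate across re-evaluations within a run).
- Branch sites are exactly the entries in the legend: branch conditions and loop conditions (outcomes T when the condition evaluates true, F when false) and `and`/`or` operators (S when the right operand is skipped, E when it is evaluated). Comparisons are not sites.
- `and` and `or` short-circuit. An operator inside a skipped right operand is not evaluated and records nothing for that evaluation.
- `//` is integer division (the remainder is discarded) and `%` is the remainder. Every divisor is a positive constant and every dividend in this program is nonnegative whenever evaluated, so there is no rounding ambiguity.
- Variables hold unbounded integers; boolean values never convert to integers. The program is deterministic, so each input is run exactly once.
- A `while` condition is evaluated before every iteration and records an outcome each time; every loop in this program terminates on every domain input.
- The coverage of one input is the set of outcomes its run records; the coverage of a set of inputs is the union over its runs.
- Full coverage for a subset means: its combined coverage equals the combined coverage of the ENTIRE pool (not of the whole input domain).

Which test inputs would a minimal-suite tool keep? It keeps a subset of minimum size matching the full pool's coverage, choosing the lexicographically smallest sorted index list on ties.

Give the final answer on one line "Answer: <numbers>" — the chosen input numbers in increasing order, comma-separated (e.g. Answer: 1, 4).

input #1, u=7, x=6: events B1->T, B1->T, B1->T, B1->F, B3->S, B2->F, B4->F, B5->T, B5->T, B5->T, B5->F, B6->T, B8->S, B7->T, ...; outcomes B1=T, B1=F, B2=F, B3=S, B4=F, B5=T, B5=F, B6=T, B7=T, B8=S, B9=F
input #2, u=9, x=9: events B1->T, B1->T, B1->T, B1->F, B3->S, B2->F, B4->F, B5->T, B5->T, B5->T, B5->T, B5->F, B6->T, B8->S, ...; outcomes B1=T, B1=F, B2=F, B3=S, B4=F, B5=T, B5=F, B6=T, B7=T, B8=S, B9=F
input #3, u=9, x=5: events B1->T, B1->T, B1->T, B1->F, B3->S, B2->F, B4->F, B5->T, B5->T, B5->F, B6->T, B8->S, B7->T, B9->F; outcomes B1=T, B1=F, B2=F, B3=S, B4=F, B5=T, B5=F, B6=T, B7=T, B8=S, B9=F
input #4, u=5, x=4: events B1->T, B1->T, B1->T, B1->F, B3->S, B2->F, B4->F, B5->T, B5->T, B5->F, B6->T, B8->S, B7->T, B9->F; outcomes B1=T, B1=F, B2=F, B3=S, B4=F, B5=T, B5=F, B6=T, B7=T, B8=S, B9=F
input #5, u=4, x=13: events B1->T, B1->T, B1->F, B3->E, B2->F, B4->T, B5->T, B5->T, B5->T, B5->T, B5->F, B6->T, B8->E, B7->T, ...; outcomes B1=T, B1=F, B2=F, B3=E, B4=T, B5=T, B5=F, B6=T, B7=T, B8=E, B9=F
input #6, u=8, x=3: events B1->T, B1->T, B1->T, B1->F, B3->E, B2->F, B4->F, B5->T, B5->T, B5->F, B6->T, B8->S, B7->T, B9->F; outcomes B1=T, B1=F, B2=F, B3=E, B4=F, B5=T, B5=F, B6=T, B7=T, B8=S, B9=F
input #7, u=8, x=12: events B1->T, B1->T, B1->F, B3->E, B2->F, B4->T, B5->T, B5->T, B5->T, B5->T, B5->F, B6->T, B8->E, B7->F, ...; outcomes B1=T, B1=F, B2=F, B3=E, B4=T, B5=T, B5=F, B6=T, B7=F, B8=E, B9=T
input #8, u=2, x=5: events B1->T, B1->T, B1->T, B1->F, B3->E, B2->F, B4->F, B5->T, B5->T, B5->F, B6->T, B8->S, B7->T, B9->F; outcomes B1=T, B1=F, B2=F, B3=E, B4=F, B5=T, B5=F, B6=T, B7=T, B8=S, B9=F
input #9, u=6, x=4: events B1->T, B1->T, B1->T, B1->F, B3->E, B2->F, B4->F, B5->T, B5->T, B5->F, B6->T, B8->S, B7->T, B9->F; outcomes B1=T, B1=F, B2=F, B3=E, B4=F, B5=T, B5=F, B6=T, B7=T, B8=S, B9=F
pool-wide coverage (16 outcomes): B1=T, B1=F, B2=F, B3=S, B3=E, B4=T, B4=F, B5=T, B5=F, B6=T, B7=T, B7=F, B8=S, B8=E, B9=T, B9=F
no size-1 subset reaches all 16 outcomes (best union: 11/16)
the canonical winner is {1, 7}: size 2, full 16-outcome coverage, earliest index list among size-2 covers

Answer: 1, 7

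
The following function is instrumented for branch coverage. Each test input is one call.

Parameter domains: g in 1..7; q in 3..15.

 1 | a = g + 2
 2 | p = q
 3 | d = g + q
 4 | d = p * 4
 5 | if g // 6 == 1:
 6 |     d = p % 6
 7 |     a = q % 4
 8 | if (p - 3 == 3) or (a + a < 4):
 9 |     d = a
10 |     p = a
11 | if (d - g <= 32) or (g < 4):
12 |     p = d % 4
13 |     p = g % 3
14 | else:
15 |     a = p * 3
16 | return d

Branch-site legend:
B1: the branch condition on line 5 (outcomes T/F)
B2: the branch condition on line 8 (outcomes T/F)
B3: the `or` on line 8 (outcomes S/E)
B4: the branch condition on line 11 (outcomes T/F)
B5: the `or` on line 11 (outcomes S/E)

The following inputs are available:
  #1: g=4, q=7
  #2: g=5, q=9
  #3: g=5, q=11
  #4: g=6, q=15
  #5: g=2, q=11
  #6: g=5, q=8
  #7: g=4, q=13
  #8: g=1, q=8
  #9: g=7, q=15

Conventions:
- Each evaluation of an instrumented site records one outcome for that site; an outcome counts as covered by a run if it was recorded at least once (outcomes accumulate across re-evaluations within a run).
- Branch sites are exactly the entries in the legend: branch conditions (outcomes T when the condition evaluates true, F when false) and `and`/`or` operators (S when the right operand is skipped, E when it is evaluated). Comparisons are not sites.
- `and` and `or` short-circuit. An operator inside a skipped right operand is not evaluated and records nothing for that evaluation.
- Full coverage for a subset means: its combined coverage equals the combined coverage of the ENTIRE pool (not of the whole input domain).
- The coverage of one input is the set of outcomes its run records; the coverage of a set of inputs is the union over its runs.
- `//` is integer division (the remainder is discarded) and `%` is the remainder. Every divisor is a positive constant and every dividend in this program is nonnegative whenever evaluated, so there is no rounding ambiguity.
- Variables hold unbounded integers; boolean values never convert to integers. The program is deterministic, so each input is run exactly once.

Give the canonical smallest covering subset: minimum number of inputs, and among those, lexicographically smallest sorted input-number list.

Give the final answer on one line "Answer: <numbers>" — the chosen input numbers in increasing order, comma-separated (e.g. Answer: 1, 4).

input #1 (g=4, q=7): events B1->F, B3->E, B2->F, B5->S, B4->T; covers B1=F, B2=F, B3=E, B4=T, B5=S
input #2 (g=5, q=9): events B1->F, B3->E, B2->F, B5->S, B4->T; covers B1=F, B2=F, B3=E, B4=T, B5=S
input #3 (g=5, q=11): events B1->F, B3->E, B2->F, B5->E, B4->F; covers B1=F, B2=F, B3=E, B4=F, B5=E
input #4 (g=6, q=15): events B1->T, B3->E, B2->F, B5->S, B4->T; covers B1=T, B2=F, B3=E, B4=T, B5=S
input #5 (g=2, q=11): events B1->F, B3->E, B2->F, B5->E, B4->T; covers B1=F, B2=F, B3=E, B4=T, B5=E
input #6 (g=5, q=8): events B1->F, B3->E, B2->F, B5->S, B4->T; covers B1=F, B2=F, B3=E, B4=T, B5=S
input #7 (g=4, q=13): events B1->F, B3->E, B2->F, B5->E, B4->F; covers B1=F, B2=F, B3=E, B4=F, B5=E
input #8 (g=1, q=8): events B1->F, B3->E, B2->F, B5->S, B4->T; covers B1=F, B2=F, B3=E, B4=T, B5=S
input #9 (g=7, q=15): events B1->T, B3->E, B2->F, B5->S, B4->T; covers B1=T, B2=F, B3=E, B4=T, B5=S
union over all inputs: B1=T, B1=F, B2=F, B3=E, B4=T, B4=F, B5=S, B5=E (8 outcomes)
checked all size-1 subsets: none covers 8 outcomes (max 5/8)
the canonical winner is {3, 4}: size 2, full 8-outcome coverage, earliest index list among size-2 covers

Answer: 3, 4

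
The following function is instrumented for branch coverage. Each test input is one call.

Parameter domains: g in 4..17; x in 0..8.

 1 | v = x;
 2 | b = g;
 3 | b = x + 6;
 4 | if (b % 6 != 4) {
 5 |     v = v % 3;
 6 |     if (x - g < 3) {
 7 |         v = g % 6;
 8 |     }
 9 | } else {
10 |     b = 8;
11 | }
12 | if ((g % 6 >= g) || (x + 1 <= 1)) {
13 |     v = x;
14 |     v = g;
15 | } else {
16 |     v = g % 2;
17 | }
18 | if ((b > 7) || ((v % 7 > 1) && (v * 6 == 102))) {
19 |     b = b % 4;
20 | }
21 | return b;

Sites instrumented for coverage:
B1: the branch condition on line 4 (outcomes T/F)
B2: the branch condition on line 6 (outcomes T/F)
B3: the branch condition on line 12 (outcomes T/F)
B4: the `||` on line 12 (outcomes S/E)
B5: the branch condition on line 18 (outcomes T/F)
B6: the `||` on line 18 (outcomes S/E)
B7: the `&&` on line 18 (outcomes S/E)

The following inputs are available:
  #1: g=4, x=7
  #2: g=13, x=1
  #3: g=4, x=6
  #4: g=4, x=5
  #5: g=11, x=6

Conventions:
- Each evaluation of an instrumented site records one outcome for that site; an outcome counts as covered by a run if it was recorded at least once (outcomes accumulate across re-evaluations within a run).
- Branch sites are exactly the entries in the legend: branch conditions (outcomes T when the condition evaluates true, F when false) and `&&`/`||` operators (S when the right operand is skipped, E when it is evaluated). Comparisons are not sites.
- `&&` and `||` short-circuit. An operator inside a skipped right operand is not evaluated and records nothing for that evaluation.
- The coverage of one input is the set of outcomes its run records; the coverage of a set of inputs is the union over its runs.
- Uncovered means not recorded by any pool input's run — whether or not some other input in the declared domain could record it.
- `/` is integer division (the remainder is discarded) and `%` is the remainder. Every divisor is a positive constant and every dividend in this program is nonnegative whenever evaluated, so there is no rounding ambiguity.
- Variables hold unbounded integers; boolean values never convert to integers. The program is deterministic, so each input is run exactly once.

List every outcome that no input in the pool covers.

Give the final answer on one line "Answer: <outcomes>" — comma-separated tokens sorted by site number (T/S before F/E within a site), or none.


#1 (g=4, x=7) -> covered: B1=T, B2=F, B3=T, B4=S, B5=T, B6=S
#2 (g=13, x=1) -> covered: B1=T, B2=T, B3=F, B4=E, B5=F, B6=E, B7=S
#3 (g=4, x=6) -> covered: B1=T, B2=T, B3=T, B4=S, B5=T, B6=S
#4 (g=4, x=5) -> covered: B1=T, B2=T, B3=T, B4=S, B5=T, B6=S
#5 (g=11, x=6) -> covered: B1=T, B2=T, B3=F, B4=E, B5=T, B6=S
union over the pool: B1=T, B2=T, B2=F, B3=T, B3=F, B4=S, B4=E, B5=T, B5=F, B6=S, B6=E, B7=S
uncovered (2 of 14): B1=F, B7=E
Answer: B1=F, B7=E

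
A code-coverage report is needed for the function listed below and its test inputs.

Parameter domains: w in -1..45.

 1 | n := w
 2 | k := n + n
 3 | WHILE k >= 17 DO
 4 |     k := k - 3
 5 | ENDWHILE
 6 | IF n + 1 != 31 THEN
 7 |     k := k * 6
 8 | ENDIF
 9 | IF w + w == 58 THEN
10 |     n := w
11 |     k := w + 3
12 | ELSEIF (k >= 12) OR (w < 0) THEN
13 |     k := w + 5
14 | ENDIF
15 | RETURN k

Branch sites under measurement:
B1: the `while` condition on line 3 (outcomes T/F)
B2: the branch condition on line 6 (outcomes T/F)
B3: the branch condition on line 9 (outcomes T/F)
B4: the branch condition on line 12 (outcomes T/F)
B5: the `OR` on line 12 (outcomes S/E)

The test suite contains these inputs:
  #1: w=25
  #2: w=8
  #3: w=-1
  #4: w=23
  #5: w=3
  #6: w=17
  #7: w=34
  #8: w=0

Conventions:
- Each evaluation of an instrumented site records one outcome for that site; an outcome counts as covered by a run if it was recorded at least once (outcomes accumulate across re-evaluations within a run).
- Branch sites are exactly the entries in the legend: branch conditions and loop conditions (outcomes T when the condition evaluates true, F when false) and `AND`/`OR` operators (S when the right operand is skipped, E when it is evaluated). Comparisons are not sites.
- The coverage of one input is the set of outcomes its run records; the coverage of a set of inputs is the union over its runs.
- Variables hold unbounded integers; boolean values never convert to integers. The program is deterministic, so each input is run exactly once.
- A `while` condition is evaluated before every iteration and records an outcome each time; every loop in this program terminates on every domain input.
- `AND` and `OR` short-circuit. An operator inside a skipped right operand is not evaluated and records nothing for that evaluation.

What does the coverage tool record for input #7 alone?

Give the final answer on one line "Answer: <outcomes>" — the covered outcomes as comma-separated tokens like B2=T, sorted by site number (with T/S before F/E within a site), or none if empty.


Tracing the run of input #7 (w=34):
  B1->T, B1->T, B1->T, B1->T, B1->T, B1->T, B1->T, B1->T, B1->T, B1->T
  B1->T, B1->T, B1->T, B1->T, B1->T, B1->T, B1->T, B1->T, B1->F, B2->T
  B3->F, B5->S, B4->T
distinct outcomes covered: B1=T, B1=F, B2=T, B3=F, B4=T, B5=S
Answer: B1=T, B1=F, B2=T, B3=F, B4=T, B5=S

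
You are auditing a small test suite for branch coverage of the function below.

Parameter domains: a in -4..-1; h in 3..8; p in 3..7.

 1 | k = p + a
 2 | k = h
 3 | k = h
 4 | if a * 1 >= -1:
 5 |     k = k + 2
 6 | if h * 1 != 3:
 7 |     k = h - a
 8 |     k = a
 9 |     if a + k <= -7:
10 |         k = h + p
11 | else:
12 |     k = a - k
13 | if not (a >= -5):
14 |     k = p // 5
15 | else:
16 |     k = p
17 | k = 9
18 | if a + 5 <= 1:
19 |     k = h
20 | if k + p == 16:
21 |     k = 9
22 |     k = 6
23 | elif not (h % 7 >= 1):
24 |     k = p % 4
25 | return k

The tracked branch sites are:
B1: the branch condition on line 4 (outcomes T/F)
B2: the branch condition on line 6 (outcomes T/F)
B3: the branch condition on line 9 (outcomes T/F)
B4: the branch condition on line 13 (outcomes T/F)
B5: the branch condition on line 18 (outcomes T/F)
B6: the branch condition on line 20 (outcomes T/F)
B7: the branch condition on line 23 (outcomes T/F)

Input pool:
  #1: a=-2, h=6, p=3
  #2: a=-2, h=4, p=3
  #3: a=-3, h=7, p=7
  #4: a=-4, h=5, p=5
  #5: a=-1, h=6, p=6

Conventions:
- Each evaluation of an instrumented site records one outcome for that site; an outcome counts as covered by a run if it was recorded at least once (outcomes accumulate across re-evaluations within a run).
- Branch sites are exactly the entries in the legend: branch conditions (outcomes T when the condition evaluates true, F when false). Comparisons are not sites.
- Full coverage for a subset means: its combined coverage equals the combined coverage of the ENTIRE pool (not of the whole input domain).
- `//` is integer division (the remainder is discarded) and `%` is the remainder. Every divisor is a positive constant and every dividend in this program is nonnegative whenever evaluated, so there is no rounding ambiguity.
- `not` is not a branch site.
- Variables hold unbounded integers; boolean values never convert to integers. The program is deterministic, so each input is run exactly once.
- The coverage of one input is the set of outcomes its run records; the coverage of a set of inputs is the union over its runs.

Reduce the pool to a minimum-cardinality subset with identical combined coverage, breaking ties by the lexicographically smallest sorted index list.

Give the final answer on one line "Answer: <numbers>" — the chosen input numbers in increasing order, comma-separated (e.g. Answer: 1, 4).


input #1, a=-2, h=6, p=3: events B1->F, B2->T, B3->F, B4->F, B5->F, B6->F, B7->F; outcomes B1=F, B2=T, B3=F, B4=F, B5=F, B6=F, B7=F
input #2, a=-2, h=4, p=3: events B1->F, B2->T, B3->F, B4->F, B5->F, B6->F, B7->F; outcomes B1=F, B2=T, B3=F, B4=F, B5=F, B6=F, B7=F
input #3, a=-3, h=7, p=7: events B1->F, B2->T, B3->F, B4->F, B5->F, B6->T; outcomes B1=F, B2=T, B3=F, B4=F, B5=F, B6=T
input #4, a=-4, h=5, p=5: events B1->F, B2->T, B3->T, B4->F, B5->T, B6->F, B7->F; outcomes B1=F, B2=T, B3=T, B4=F, B5=T, B6=F, B7=F
input #5, a=-1, h=6, p=6: events B1->T, B2->T, B3->F, B4->F, B5->F, B6->F, B7->F; outcomes B1=T, B2=T, B3=F, B4=F, B5=F, B6=F, B7=F
the full pool covers 11 outcomes: B1=T, B1=F, B2=T, B3=T, B3=F, B4=F, B5=T, B5=F, B6=T, B6=F, B7=F
no size-1 subset reaches all 11 outcomes (best union: 7/11)
no size-2 subset reaches all 11 outcomes (best union: 10/11)
inputs {3, 4, 5} (size 3) cover everything; no size-3 subset with a lexicographically smaller index list covers all 11
Answer: 3, 4, 5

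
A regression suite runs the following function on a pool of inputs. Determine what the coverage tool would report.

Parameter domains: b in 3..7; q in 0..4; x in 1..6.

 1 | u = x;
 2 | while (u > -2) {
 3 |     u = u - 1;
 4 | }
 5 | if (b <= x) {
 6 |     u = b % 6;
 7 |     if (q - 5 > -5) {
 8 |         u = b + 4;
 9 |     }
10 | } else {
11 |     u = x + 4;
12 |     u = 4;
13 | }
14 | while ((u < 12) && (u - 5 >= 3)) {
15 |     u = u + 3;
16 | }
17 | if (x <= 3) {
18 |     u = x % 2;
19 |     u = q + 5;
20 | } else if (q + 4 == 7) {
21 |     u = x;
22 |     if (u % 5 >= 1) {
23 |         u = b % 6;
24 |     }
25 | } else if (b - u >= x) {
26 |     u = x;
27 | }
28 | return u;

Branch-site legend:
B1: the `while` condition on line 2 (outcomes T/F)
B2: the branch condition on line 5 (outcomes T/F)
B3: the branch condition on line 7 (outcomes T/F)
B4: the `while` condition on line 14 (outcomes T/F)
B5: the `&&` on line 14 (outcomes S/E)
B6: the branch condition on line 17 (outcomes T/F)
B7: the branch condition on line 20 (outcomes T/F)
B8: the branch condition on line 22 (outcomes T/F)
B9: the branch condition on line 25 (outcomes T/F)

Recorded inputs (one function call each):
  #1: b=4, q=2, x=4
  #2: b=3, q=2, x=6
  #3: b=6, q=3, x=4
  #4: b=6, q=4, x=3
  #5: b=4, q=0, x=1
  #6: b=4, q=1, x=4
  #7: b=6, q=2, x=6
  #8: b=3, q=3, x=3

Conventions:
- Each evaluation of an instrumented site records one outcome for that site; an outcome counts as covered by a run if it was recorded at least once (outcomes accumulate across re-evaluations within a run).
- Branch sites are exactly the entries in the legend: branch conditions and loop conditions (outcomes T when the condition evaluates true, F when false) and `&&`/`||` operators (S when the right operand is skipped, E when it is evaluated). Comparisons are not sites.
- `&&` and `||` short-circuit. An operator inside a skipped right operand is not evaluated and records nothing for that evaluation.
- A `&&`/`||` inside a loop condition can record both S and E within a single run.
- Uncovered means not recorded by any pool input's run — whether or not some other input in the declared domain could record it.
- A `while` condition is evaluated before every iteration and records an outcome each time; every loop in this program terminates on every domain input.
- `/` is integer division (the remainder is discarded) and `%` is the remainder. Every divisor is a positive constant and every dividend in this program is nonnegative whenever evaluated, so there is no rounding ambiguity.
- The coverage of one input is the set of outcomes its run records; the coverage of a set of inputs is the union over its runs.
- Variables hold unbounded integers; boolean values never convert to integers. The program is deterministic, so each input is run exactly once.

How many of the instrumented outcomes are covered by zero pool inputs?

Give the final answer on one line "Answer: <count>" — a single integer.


input #1, b=4, q=2, x=4: outcomes B1=T, B1=F, B2=T, B3=T, B4=T, B4=F, B5=S, B5=E, B6=F, B7=F, B9=F
input #2, b=3, q=2, x=6: outcomes B1=T, B1=F, B2=T, B3=T, B4=F, B5=E, B6=F, B7=F, B9=F
input #3, b=6, q=3, x=4: outcomes B1=T, B1=F, B2=F, B4=F, B5=E, B6=F, B7=T, B8=T
input #4, b=6, q=4, x=3: outcomes B1=T, B1=F, B2=F, B4=F, B5=E, B6=T
input #5, b=4, q=0, x=1: outcomes B1=T, B1=F, B2=F, B4=F, B5=E, B6=T
input #6, b=4, q=1, x=4: outcomes B1=T, B1=F, B2=T, B3=T, B4=T, B4=F, B5=S, B5=E, B6=F, B7=F, B9=F
input #7, b=6, q=2, x=6: outcomes B1=T, B1=F, B2=T, B3=T, B4=T, B4=F, B5=S, B5=E, B6=F, B7=F, B9=F
input #8, b=3, q=3, x=3: outcomes B1=T, B1=F, B2=T, B3=T, B4=F, B5=E, B6=T
union over the pool: B1=T, B1=F, B2=T, B2=F, B3=T, B4=T, B4=F, B5=S, B5=E, B6=T, B6=F, B7=T, B7=F, B8=T, B9=F
uncovered (3 of 18): B3=F, B8=F, B9=T
Answer: 3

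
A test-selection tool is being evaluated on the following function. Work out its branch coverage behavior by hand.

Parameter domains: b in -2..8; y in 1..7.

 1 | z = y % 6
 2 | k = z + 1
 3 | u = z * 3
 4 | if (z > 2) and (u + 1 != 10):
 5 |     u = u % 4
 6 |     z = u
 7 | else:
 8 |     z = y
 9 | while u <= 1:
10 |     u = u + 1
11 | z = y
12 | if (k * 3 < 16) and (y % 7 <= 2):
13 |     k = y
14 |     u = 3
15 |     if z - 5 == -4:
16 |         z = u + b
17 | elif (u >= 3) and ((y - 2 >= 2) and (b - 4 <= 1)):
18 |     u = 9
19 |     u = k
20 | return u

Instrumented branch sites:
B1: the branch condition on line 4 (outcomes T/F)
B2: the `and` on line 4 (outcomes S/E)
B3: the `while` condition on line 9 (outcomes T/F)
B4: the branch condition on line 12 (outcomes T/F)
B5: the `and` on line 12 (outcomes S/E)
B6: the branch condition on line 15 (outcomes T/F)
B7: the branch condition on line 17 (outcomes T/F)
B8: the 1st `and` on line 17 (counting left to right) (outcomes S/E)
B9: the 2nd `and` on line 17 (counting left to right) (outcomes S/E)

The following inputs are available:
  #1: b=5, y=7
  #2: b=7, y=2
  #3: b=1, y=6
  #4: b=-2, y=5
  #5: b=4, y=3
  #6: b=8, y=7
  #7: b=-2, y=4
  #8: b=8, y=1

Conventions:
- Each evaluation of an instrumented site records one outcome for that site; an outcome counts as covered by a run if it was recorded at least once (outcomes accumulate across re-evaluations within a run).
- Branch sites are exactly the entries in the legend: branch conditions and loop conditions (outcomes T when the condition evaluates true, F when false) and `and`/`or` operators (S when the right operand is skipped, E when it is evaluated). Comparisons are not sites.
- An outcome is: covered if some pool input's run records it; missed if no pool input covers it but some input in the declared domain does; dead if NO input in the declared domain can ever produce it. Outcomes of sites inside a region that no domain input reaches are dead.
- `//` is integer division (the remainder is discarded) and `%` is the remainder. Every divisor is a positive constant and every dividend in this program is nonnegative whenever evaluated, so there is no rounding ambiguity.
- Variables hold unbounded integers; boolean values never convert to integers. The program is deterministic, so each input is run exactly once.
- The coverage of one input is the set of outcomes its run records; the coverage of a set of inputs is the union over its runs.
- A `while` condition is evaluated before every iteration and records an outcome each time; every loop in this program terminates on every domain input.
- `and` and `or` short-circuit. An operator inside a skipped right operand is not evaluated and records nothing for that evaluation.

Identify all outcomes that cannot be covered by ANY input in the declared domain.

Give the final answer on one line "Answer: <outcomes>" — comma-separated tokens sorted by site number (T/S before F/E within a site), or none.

sweeping the full domain (77 inputs) for each outcome:
  reachable outcomes have witnesses, e.g. B1=T (e.g. b=-2, y=4), B1=F (e.g. b=-2, y=1), B2=S (e.g. b=-2, y=1), B2=E (e.g. b=-2, y=3)

Answer: none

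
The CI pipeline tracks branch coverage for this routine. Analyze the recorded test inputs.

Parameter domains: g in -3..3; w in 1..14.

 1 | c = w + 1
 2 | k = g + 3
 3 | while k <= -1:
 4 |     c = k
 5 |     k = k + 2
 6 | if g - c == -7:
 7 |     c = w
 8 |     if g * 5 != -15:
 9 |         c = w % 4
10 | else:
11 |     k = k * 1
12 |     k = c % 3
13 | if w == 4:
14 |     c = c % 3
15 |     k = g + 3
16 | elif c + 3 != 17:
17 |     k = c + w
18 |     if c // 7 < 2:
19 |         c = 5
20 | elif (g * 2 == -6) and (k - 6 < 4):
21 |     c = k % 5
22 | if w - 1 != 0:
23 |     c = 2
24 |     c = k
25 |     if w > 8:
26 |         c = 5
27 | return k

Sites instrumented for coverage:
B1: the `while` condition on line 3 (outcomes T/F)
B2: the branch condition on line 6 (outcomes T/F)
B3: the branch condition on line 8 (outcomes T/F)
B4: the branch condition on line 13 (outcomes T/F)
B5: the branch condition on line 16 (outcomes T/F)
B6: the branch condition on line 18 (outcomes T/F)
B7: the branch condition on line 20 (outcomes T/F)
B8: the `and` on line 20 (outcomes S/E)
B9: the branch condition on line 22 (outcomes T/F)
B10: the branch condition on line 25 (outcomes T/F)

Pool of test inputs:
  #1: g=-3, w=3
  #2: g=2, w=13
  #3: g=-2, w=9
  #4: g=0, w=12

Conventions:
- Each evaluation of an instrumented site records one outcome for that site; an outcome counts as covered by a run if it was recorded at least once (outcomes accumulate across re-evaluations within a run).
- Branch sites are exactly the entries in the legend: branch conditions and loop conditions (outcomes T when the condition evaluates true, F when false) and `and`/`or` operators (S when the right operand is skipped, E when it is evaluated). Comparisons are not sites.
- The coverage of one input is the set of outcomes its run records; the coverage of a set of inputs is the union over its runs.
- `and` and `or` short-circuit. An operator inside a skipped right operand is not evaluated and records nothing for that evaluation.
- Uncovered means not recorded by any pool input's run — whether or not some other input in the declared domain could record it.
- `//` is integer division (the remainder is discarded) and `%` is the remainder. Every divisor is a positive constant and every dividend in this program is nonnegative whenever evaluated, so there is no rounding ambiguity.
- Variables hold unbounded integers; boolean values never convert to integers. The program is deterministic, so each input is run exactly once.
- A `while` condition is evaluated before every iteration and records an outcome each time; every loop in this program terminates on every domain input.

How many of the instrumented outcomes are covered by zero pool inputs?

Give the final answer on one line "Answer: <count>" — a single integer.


input #1 (g=-3, w=3): events B1->F, B2->T, B3->F, B4->F, B5->T, B6->T, B9->T, B10->F; covers B1=F, B2=T, B3=F, B4=F, B5=T, B6=T, B9=T, B10=F
input #2 (g=2, w=13): events B1->F, B2->F, B4->F, B5->F, B8->S, B7->F, B9->T, B10->T; covers B1=F, B2=F, B4=F, B5=F, B7=F, B8=S, B9=T, B10=T
input #3 (g=-2, w=9): events B1->F, B2->F, B4->F, B5->T, B6->T, B9->T, B10->T; covers B1=F, B2=F, B4=F, B5=T, B6=T, B9=T, B10=T
input #4 (g=0, w=12): events B1->F, B2->F, B4->F, B5->T, B6->T, B9->T, B10->T; covers B1=F, B2=F, B4=F, B5=T, B6=T, B9=T, B10=T
union over the pool: B1=F, B2=T, B2=F, B3=F, B4=F, B5=T, B5=F, B6=T, B7=F, B8=S, B9=T, B10=T, B10=F
uncovered (7 of 20): B1=T, B3=T, B4=T, B6=F, B7=T, B8=E, B9=F
Answer: 7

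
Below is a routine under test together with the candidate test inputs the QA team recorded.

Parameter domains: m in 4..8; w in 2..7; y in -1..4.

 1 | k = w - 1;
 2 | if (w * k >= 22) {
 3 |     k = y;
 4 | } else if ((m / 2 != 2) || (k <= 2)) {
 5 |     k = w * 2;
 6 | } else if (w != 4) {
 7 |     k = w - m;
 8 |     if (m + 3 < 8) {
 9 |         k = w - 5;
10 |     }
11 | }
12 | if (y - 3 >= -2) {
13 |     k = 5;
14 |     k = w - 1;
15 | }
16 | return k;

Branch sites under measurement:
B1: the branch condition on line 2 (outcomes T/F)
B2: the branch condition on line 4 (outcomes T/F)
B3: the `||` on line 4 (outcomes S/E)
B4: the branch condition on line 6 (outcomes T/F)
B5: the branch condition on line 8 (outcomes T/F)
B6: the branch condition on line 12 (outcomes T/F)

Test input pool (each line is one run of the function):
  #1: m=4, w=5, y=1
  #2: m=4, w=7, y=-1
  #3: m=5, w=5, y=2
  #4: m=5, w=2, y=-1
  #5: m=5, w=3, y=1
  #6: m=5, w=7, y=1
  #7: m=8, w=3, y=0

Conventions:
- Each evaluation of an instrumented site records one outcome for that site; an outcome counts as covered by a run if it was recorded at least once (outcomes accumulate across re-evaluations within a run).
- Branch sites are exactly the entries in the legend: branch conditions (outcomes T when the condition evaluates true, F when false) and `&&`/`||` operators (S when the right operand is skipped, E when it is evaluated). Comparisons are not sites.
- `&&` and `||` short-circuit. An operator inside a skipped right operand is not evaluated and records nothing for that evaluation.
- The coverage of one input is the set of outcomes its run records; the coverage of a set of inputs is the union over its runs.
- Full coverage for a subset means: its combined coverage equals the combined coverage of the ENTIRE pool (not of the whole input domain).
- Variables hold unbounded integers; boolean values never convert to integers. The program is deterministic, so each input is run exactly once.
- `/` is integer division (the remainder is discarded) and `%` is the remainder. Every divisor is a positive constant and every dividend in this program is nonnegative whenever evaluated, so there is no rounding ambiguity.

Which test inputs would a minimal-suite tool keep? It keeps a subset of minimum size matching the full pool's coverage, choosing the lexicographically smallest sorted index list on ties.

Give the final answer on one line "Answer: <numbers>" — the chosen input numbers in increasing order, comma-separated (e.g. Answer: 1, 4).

run #1 (m=4, w=5, y=1) runs B1->F, B3->E, B2->F, B4->T, B5->T, B6->T; records B1=F, B2=F, B3=E, B4=T, B5=T, B6=T
run #2 (m=4, w=7, y=-1) runs B1->T, B6->F; records B1=T, B6=F
run #3 (m=5, w=5, y=2) runs B1->F, B3->E, B2->F, B4->T, B5->F, B6->T; records B1=F, B2=F, B3=E, B4=T, B5=F, B6=T
run #4 (m=5, w=2, y=-1) runs B1->F, B3->E, B2->T, B6->F; records B1=F, B2=T, B3=E, B6=F
run #5 (m=5, w=3, y=1) runs B1->F, B3->E, B2->T, B6->T; records B1=F, B2=T, B3=E, B6=T
run #6 (m=5, w=7, y=1) runs B1->T, B6->T; records B1=T, B6=T
run #7 (m=8, w=3, y=0) runs B1->F, B3->S, B2->T, B6->F; records B1=F, B2=T, B3=S, B6=F
union over all inputs: B1=T, B1=F, B2=T, B2=F, B3=S, B3=E, B4=T, B5=T, B5=F, B6=T, B6=F (11 outcomes)
every size-1 subset falls short of the 11 outcomes (best: 6/11)
every size-2 subset falls short of the 11 outcomes (best: 9/11)
every size-3 subset falls short of the 11 outcomes (best: 10/11)
the canonical winner is {1, 2, 3, 7}: size 4, full 11-outcome coverage, earliest index list among size-4 covers

Answer: 1, 2, 3, 7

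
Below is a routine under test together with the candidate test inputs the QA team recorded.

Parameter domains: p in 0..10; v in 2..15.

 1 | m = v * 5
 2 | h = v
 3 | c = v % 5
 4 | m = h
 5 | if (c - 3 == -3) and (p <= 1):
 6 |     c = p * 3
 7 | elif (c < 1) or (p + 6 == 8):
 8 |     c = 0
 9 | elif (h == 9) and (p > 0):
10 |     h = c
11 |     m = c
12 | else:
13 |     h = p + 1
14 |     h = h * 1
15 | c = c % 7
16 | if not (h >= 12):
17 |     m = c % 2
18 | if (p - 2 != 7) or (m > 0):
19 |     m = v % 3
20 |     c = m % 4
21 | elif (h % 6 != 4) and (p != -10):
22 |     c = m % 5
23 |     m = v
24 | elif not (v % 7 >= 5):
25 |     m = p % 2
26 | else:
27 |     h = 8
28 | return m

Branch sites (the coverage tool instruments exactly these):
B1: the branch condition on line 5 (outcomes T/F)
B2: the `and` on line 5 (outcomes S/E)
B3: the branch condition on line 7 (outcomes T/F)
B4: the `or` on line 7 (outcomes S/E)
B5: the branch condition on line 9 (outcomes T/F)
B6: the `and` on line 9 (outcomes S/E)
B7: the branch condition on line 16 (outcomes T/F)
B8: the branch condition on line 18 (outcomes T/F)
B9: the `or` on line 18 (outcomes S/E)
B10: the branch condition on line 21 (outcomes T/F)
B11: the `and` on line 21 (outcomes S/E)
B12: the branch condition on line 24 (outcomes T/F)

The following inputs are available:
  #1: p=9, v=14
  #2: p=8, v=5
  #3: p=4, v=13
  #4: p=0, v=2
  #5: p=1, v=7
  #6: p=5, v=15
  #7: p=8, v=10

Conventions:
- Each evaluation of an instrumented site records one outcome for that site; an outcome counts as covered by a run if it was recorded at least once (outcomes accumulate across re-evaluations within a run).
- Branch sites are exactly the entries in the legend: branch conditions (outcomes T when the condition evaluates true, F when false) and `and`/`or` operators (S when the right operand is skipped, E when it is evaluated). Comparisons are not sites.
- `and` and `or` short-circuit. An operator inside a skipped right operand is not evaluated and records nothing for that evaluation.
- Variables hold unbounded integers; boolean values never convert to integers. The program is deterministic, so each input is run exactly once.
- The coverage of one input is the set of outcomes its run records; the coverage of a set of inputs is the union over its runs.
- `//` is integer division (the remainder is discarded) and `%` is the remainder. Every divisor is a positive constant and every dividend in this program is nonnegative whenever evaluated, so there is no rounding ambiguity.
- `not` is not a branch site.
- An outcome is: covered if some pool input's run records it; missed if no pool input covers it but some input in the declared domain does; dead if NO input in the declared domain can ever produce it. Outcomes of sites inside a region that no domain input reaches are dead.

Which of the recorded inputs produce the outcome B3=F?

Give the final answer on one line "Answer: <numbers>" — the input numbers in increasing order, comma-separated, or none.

input #1 (p=9, v=14): produces B3=F
input #2 (p=8, v=5): does not produce B3=F
input #3 (p=4, v=13): produces B3=F
input #4 (p=0, v=2): produces B3=F
input #5 (p=1, v=7): produces B3=F
input #6 (p=5, v=15): does not produce B3=F
input #7 (p=8, v=10): does not produce B3=F

Answer: 1, 3, 4, 5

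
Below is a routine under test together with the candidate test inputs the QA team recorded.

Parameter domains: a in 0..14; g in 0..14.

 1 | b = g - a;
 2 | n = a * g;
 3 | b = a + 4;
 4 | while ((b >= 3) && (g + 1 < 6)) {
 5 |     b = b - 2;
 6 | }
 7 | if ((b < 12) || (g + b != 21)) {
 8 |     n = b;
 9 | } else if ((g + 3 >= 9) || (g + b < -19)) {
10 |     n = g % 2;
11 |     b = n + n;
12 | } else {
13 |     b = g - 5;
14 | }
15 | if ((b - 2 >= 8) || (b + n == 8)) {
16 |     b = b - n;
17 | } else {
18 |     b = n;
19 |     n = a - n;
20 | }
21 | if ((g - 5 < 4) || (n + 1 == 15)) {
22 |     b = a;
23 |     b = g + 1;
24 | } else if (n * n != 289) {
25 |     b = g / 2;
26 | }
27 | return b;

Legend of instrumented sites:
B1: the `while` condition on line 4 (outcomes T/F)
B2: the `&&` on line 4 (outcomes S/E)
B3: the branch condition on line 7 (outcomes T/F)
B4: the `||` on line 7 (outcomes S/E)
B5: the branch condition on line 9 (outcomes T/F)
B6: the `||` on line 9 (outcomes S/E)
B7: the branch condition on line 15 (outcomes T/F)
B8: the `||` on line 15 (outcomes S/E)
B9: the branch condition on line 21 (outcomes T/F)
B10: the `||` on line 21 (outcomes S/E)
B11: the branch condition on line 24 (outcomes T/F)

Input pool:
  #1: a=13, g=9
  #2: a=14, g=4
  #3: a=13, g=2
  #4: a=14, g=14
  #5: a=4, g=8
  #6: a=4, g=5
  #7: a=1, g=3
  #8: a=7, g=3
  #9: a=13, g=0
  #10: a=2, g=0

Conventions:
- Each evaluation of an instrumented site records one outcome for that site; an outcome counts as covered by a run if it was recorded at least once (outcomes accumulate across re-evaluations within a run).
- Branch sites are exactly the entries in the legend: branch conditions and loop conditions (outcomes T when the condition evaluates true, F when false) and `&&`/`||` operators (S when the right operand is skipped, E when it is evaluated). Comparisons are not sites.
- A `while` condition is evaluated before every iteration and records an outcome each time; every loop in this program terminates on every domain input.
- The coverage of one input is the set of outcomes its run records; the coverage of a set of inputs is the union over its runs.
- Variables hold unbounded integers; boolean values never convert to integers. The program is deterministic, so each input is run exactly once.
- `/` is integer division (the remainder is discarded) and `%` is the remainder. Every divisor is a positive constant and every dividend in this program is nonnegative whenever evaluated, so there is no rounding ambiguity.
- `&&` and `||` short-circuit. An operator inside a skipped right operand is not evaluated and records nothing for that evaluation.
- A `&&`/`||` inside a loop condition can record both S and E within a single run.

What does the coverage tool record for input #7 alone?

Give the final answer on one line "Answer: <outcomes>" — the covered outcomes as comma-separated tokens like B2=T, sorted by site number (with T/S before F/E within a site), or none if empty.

Simulating input #7 (a=1, g=3) step by step:
  B2->E, B1->T, B2->E, B1->T, B2->S, B1->F, B4->S, B3->T, B8->E, B7->F
  B10->S, B9->T
deduplicating events, the covered set is: B1=T, B1=F, B2=S, B2=E, B3=T, B4=S, B7=F, B8=E, B9=T, B10=S

Answer: B1=T, B1=F, B2=S, B2=E, B3=T, B4=S, B7=F, B8=E, B9=T, B10=S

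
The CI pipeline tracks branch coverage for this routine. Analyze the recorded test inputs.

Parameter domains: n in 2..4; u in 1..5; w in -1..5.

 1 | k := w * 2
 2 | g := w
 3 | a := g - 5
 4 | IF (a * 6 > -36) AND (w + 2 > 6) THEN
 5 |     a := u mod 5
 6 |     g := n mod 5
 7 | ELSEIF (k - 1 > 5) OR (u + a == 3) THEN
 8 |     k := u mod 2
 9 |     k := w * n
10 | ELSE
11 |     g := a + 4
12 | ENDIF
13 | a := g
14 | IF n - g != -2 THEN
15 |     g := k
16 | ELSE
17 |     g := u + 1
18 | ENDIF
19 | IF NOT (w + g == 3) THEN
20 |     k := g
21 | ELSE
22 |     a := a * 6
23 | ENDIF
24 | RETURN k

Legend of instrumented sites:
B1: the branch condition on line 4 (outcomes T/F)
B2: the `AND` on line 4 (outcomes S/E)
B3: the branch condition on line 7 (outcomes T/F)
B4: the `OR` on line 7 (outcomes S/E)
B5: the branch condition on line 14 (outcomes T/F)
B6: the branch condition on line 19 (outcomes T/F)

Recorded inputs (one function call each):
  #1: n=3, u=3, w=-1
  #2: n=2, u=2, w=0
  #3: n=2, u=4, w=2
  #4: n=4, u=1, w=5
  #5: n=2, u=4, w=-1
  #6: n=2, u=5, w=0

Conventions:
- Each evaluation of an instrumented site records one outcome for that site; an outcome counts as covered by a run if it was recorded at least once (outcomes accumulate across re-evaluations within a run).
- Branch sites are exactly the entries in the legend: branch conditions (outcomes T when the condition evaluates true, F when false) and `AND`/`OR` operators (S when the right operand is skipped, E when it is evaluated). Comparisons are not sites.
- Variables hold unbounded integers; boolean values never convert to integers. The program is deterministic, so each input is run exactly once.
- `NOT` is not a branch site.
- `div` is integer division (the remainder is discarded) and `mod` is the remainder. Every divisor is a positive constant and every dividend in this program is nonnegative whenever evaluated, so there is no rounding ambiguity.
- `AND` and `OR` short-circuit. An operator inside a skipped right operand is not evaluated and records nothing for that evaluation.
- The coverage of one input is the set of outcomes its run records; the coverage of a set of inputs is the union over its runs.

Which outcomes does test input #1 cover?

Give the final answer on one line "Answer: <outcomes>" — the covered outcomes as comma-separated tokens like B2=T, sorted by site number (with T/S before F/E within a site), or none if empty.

Event log for input #1 (n=3, u=3, w=-1):
  B2->S, B1->F, B4->E, B3->F, B5->T, B6->T
deduplicating events, the covered set is: B1=F, B2=S, B3=F, B4=E, B5=T, B6=T

Answer: B1=F, B2=S, B3=F, B4=E, B5=T, B6=T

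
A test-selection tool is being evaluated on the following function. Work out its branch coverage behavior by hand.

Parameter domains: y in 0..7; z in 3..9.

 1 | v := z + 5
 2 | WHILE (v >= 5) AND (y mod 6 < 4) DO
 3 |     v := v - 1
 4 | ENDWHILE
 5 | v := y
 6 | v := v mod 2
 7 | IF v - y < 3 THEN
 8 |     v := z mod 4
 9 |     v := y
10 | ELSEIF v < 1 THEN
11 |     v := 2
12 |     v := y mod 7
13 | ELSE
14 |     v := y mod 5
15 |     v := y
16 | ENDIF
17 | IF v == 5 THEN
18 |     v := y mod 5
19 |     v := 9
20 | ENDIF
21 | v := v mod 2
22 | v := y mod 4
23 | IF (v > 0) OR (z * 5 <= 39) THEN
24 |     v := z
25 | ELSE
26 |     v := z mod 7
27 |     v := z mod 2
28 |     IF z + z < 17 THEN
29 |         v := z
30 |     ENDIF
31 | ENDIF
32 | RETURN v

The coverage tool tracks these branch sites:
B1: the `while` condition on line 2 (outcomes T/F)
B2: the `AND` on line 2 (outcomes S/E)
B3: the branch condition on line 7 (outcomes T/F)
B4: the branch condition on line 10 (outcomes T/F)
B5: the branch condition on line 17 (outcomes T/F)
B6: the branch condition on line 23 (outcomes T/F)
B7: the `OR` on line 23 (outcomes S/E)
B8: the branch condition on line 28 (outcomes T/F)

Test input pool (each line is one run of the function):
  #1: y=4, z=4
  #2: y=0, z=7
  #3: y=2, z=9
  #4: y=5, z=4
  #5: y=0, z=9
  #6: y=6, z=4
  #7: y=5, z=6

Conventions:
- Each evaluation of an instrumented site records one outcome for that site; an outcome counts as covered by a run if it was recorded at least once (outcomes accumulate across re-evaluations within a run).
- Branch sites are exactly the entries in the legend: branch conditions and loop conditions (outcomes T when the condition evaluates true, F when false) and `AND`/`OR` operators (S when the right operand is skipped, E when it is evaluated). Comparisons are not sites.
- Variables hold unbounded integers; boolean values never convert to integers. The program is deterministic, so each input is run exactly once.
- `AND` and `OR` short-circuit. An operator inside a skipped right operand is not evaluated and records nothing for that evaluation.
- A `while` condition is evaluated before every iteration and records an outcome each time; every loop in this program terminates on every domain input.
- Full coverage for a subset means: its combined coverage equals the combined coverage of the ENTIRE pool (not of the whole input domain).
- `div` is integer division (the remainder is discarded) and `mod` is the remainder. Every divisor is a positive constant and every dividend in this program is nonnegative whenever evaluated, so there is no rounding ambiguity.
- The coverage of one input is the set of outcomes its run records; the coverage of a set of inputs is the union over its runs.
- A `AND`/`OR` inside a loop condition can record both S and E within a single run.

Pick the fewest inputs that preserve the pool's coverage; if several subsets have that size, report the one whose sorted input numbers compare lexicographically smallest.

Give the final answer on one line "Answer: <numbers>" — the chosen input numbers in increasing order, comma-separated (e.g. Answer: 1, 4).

run #1 (y=4, z=4) runs B2->E, B1->F, B3->T, B5->F, B7->E, B6->T; records B1=F, B2=E, B3=T, B5=F, B6=T, B7=E
run #2 (y=0, z=7) runs B2->E, B1->T, B2->E, B1->T, B2->E, B1->T, B2->E, B1->T, B2->E, B1->T, B2->E, B1->T, B2->E, B1->T, ...; records B1=T, B1=F, B2=S, B2=E, B3=T, B5=F, B6=T, B7=E
run #3 (y=2, z=9) runs B2->E, B1->T, B2->E, B1->T, B2->E, B1->T, B2->E, B1->T, B2->E, B1->T, B2->E, B1->T, B2->E, B1->T, ...; records B1=T, B1=F, B2=S, B2=E, B3=T, B5=F, B6=T, B7=S
run #4 (y=5, z=4) runs B2->E, B1->F, B3->T, B5->T, B7->S, B6->T; records B1=F, B2=E, B3=T, B5=T, B6=T, B7=S
run #5 (y=0, z=9) runs B2->E, B1->T, B2->E, B1->T, B2->E, B1->T, B2->E, B1->T, B2->E, B1->T, B2->E, B1->T, B2->E, B1->T, ...; records B1=T, B1=F, B2=S, B2=E, B3=T, B5=F, B6=F, B7=E, B8=F
run #6 (y=6, z=4) runs B2->E, B1->T, B2->E, B1->T, B2->E, B1->T, B2->E, B1->T, B2->E, B1->T, B2->S, B1->F, B3->T, B5->F, ...; records B1=T, B1=F, B2=S, B2=E, B3=T, B5=F, B6=T, B7=S
run #7 (y=5, z=6) runs B2->E, B1->F, B3->T, B5->T, B7->S, B6->T; records B1=F, B2=E, B3=T, B5=T, B6=T, B7=S
the full pool covers 12 outcomes: B1=T, B1=F, B2=S, B2=E, B3=T, B5=T, B5=F, B6=T, B6=F, B7=S, B7=E, B8=F
every size-1 subset falls short of the 12 outcomes (best: 9/12)
size 2: inputs {4, 5} cover all 12 outcomes, and no lexicographically smaller subset of this size does

Answer: 4, 5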